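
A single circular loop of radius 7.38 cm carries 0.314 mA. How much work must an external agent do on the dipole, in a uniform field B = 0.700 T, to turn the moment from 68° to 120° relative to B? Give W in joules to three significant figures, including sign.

W ≈ 3.29×10⁻⁶ J

Magnetic moment m = IA = Iπa² = (3.14×10⁻⁴)·π·(0.0738)² = 5.373×10⁻⁶ A·m².
W_ext = ΔU = −mB cosθ₂ + mB cosθ₁ = mB(cosθ₁ − cosθ₂).
W = (5.373×10⁻⁶)(0.700)·(cos68° − cos120°) = (3.761×10⁻⁶)·(+0.8746) = 3.289×10⁻⁶ J.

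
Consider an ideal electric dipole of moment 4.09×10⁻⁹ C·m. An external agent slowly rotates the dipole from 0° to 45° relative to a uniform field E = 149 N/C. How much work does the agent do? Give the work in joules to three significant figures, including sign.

W ≈ 1.78×10⁻⁷ J

W_ext = ΔU = U(θ₂) − U(θ₁) = −pE cosθ₂ − (−pE cosθ₁) = pE(cosθ₁ − cosθ₂).
W = (4.09×10⁻⁹)(149)·(cos0° − cos45°) = (6.094×10⁻⁷)·(+0.2929) = 1.785×10⁻⁷ J.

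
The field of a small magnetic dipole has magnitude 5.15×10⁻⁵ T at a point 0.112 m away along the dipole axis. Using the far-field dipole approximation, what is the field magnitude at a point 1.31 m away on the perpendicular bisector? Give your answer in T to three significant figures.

Dipole fields scale as 1/r³ in the far field.
The axial field is twice the equatorial field at the same r, so the geometry factor is 1/2.
B₂ = B₁ · (1/2) · (r₁/r₂)³ = 5.15×10⁻⁵ · 0.5 · (0.112/1.31)³.
(r₁/r₂)³ = (0.0855)³ = 0.0006249.
B₂ ≈ 1.609×10⁻⁸ T.

B ≈ 1.61×10⁻⁸ T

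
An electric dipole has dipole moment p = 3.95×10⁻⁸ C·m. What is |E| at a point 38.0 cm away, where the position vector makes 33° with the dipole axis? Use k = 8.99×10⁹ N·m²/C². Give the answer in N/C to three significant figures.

E ≈ 1.14×10⁴ N/C

At angle θ the dipole field magnitude is E = (kp/r³)·√(1 + 3cos²θ).
kp/r³ = (8.99×10⁹)(3.95×10⁻⁸) / (0.380)³ = 6472 N/C.
√(1 + 3cos²33°) = √(1 + 3·0.7034) = √3.1101 ≈ 1.7635.
E ≈ 6472 × 1.764 = 1.141×10⁴ N/C.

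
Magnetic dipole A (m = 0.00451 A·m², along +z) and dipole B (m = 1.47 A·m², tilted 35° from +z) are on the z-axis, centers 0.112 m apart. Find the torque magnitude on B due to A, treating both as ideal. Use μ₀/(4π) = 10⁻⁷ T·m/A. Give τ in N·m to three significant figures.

τ ≈ 5.41×10⁻⁷ N·m

Dipole B is on the axis of dipole A, so B₁ there is axial: B₁ = (μ₀/4π)·2m₁/r³ along +z.
B₁ = 2(10⁻⁷)(0.00451)/(0.112)³ = 6.420×10⁻⁷ T.
τ = m₂ B₁ sinθ.
τ = (1.47)(6.420×10⁻⁷)·sin35° = 5.413×10⁻⁷ N·m.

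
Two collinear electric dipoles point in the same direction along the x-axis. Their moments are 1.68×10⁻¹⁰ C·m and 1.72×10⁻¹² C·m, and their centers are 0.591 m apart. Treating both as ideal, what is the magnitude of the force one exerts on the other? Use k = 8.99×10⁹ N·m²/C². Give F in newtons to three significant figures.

F ≈ 1.28×10⁻¹⁰ N

On-axis field of dipole 1 at distance r: E = 2kp₁/r³. Force on dipole 2 is F = p₂·dE/dr (gradient along axis).
dE/dr = −6kp₁/r⁴, so |F| = 6kp₁p₂/r⁴ (attractive for aligned moments).
F = 6(8.99×10⁹)(1.68×10⁻¹⁰)(1.72×10⁻¹²)/(0.591)⁴ = 1.278×10⁻¹⁰ N.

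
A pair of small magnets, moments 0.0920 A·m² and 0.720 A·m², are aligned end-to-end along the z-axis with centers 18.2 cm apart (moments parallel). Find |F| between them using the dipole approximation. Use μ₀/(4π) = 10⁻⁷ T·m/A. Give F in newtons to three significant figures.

F ≈ 3.62×10⁻⁵ N

On-axis B of dipole 1: B = (μ₀/4π)·2m₁/r³. Force on dipole 2: F = m₂·dB/dr.
dB/dr = −(μ₀/4π)·6m₁/r⁴, so |F| = (μ₀/4π)·6m₁m₂/r⁴.
F = 6(10⁻⁷)(0.0920)(0.720)/(0.182)⁴ = 3.622×10⁻⁵ N.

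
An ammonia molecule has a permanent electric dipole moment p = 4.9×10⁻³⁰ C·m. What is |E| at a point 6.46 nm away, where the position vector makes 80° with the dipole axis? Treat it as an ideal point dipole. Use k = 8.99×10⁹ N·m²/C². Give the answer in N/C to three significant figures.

E ≈ 1.71×10⁵ N/C

At angle θ the dipole field magnitude is E = (kp/r³)·√(1 + 3cos²θ).
kp/r³ = (8.99×10⁹)(4.90×10⁻³⁰) / (6.46×10⁻⁹)³ = 1.634×10⁵ N/C.
√(1 + 3cos²80°) = √(1 + 3·0.0302) = √1.0905 ≈ 1.0443.
E ≈ 1.634×10⁵ × 1.044 = 1.706×10⁵ N/C.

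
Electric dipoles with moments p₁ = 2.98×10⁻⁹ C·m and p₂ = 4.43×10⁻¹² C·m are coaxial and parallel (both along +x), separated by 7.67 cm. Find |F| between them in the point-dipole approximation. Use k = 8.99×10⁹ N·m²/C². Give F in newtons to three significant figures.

F ≈ 2.06×10⁻⁵ N

On-axis field of dipole 1 at distance r: E = 2kp₁/r³. Force on dipole 2 is F = p₂·dE/dr (gradient along axis).
dE/dr = −6kp₁/r⁴, so |F| = 6kp₁p₂/r⁴ (attractive for aligned moments).
F = 6(8.99×10⁹)(2.98×10⁻⁹)(4.43×10⁻¹²)/(0.0767)⁴ = 2.058×10⁻⁵ N.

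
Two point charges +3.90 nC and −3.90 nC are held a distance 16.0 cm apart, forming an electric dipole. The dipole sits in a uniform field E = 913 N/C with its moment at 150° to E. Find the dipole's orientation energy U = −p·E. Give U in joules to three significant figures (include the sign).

Dipole moment p = qd = (3.90×10⁻⁹ C)(0.160 m) = 6.24×10⁻¹⁰ C·m.
U = −p·E = −pE cosθ.
U = −(6.24×10⁻¹⁰)(913)·cos150° = 4.934×10⁻⁷ J.

U ≈ 4.93×10⁻⁷ J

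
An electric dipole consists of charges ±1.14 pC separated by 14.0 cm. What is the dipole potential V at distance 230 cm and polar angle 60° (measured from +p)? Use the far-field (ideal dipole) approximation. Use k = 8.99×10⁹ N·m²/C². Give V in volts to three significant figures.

V ≈ 1.36×10⁻⁴ V

Dipole moment p = qd = (1.14×10⁻¹² C)(0.140 m) = 1.596×10⁻¹³ C·m.
The dipole potential is V = kp cosθ / r².
V = (8.99×10⁹)(1.596×10⁻¹³)·cos60° / (2.30)² = 1.356×10⁻⁴ V.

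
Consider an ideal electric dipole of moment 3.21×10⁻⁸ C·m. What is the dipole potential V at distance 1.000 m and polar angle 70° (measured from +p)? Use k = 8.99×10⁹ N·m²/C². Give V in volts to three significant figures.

V ≈ 98.7 V

The dipole potential is V = kp cosθ / r².
V = (8.99×10⁹)(3.21×10⁻⁸)·cos70° / (1.00)² = 98.70 V.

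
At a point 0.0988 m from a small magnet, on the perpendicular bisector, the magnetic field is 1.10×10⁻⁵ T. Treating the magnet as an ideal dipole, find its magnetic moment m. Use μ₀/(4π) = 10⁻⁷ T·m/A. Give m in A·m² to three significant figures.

In the equatorial plane B = (μ₀/4π)·m/r³, so m = Br³·4π/(μ₀).
m = (1.10×10⁻⁵)·(0.0988)³ / (10⁻⁷) = 0.1061 A·m².

m ≈ 0.106 A·m²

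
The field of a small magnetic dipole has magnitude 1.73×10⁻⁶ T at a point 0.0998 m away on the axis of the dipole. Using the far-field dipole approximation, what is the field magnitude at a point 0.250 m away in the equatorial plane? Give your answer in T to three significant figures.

Dipole fields scale as 1/r³ in the far field.
The axial field is twice the equatorial field at the same r, so the geometry factor is 1/2.
B₂ = B₁ · (1/2) · (r₁/r₂)³ = 1.73×10⁻⁶ · 0.5 · (0.0998/0.250)³.
(r₁/r₂)³ = (0.3992)³ = 0.06362.
B₂ ≈ 5.503×10⁻⁸ T.

B ≈ 5.50×10⁻⁸ T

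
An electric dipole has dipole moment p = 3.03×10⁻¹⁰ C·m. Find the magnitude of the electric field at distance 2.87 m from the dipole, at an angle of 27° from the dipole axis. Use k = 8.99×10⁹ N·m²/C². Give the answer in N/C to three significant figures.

E ≈ 0.212 N/C

At angle θ the dipole field magnitude is E = (kp/r³)·√(1 + 3cos²θ).
kp/r³ = (8.99×10⁹)(3.03×10⁻¹⁰) / (2.87)³ = 0.1152 N/C.
√(1 + 3cos²27°) = √(1 + 3·0.7939) = √3.3817 ≈ 1.8389.
E ≈ 0.1152 × 1.839 = 0.2119 N/C.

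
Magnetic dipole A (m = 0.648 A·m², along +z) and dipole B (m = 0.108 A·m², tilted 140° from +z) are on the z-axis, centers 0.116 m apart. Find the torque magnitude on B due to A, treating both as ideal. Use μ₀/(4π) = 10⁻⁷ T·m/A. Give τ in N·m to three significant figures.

τ ≈ 5.76×10⁻⁶ N·m

Dipole B is on the axis of dipole A, so B₁ there is axial: B₁ = (μ₀/4π)·2m₁/r³ along +z.
B₁ = 2(10⁻⁷)(0.648)/(0.116)³ = 8.303×10⁻⁵ T.
τ = m₂ B₁ sinθ.
τ = (0.108)(8.303×10⁻⁵)·sin140° = 5.764×10⁻⁶ N·m.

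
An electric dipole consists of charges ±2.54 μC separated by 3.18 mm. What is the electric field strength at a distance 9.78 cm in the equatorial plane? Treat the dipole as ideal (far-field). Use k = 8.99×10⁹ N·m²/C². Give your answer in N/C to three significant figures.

E ≈ 7.76×10⁴ N/C

Dipole moment p = qd = (2.54×10⁻⁶ C)(0.00318 m) = 8.077×10⁻⁹ C·m.
In the equatorial plane E = kp/r³.
E = (8.99×10⁹)(8.077×10⁻⁹) / (0.0978)³ = 7.762×10⁴ N/C.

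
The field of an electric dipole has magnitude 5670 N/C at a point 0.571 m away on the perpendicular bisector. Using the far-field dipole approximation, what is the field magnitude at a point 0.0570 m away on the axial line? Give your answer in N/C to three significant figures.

E ≈ 1.14×10⁷ N/C

Dipole fields scale as 1/r³ in the far field.
The axial field is twice the equatorial field at the same r, so the geometry factor is 2/1.
E₂ = E₁ · (2/1) · (r₁/r₂)³ = 5670 · 2 · (0.571/0.0570)³.
(r₁/r₂)³ = (10.02)³ = 1005.
E₂ ≈ 1.140×10⁷ N/C.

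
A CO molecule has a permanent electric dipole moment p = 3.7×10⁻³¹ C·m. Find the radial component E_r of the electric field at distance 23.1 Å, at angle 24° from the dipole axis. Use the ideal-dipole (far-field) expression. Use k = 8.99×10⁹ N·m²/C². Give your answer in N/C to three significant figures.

For a dipole, E_r = (2kp cosθ)/r³.
kp/r³ = (8.99×10⁹)(3.70×10⁻³¹)/(2.31×10⁻⁹)³ = 2.699×10⁵ N/C.
E_r = 2·2.699×10⁵·cos24° = 4.930×10⁵ N/C.

E_r ≈ 4.93×10⁵ N/C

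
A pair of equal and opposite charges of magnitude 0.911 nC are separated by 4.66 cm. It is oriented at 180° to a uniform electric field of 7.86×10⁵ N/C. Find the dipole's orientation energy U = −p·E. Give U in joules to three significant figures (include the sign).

U ≈ 3.34×10⁻⁵ J

Dipole moment p = qd = (9.11×10⁻¹⁰ C)(0.0466 m) = 4.245×10⁻¹¹ C·m.
U = −p·E = −pE cosθ.
U = −(4.245×10⁻¹¹)(7.86×10⁵)·cos180° = 3.337×10⁻⁵ J.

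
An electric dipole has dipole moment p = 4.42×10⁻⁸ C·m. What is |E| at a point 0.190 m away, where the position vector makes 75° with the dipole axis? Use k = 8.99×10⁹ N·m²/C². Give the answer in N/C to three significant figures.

At angle θ the dipole field magnitude is E = (kp/r³)·√(1 + 3cos²θ).
kp/r³ = (8.99×10⁹)(4.42×10⁻⁸) / (0.190)³ = 5.793×10⁴ N/C.
√(1 + 3cos²75°) = √(1 + 3·0.0670) = √1.2010 ≈ 1.0959.
E ≈ 5.793×10⁴ × 1.096 = 6.349×10⁴ N/C.

E ≈ 6.35×10⁴ N/C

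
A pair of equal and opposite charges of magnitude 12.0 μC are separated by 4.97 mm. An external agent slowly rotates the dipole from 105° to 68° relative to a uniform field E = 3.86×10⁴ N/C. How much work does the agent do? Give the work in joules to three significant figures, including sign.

W ≈ -0.00146 J

Dipole moment p = qd = (1.20×10⁻⁵ C)(0.00497 m) = 5.964×10⁻⁸ C·m.
W_ext = ΔU = U(θ₂) − U(θ₁) = −pE cosθ₂ − (−pE cosθ₁) = pE(cosθ₁ − cosθ₂).
W = (5.964×10⁻⁸)(3.86×10⁴)·(cos105° − cos68°) = (0.002302)·(-0.6334) = -0.001458 J.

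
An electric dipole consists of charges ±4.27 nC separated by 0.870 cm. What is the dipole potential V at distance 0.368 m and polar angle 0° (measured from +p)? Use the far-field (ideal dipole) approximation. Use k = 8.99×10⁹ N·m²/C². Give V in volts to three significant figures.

Dipole moment p = qd = (4.27×10⁻⁹ C)(0.00870 m) = 3.715×10⁻¹¹ C·m.
The dipole potential is V = kp cosθ / r².
V = (8.99×10⁹)(3.715×10⁻¹¹)·cos0° / (0.368)² = 2.466 V.

V ≈ 2.47 V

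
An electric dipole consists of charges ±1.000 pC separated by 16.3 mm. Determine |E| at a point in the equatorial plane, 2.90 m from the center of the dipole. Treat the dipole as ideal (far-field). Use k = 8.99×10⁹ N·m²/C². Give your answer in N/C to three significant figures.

Dipole moment p = qd = (1.00×10⁻¹² C)(0.0163 m) = 1.63×10⁻¹⁴ C·m.
On the perpendicular bisector E = kp/r³ (half the axial value at the same distance).
E = (8.99×10⁹)(1.63×10⁻¹⁴) / (2.90)³ = 6.008×10⁻⁶ N/C.

E ≈ 6.01×10⁻⁶ N/C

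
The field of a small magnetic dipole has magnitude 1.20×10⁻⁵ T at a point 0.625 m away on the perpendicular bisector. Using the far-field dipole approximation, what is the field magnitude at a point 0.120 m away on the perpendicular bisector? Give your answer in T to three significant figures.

Dipole fields scale as 1/r³ in the far field; the geometry is the same at both points.
B₂ = B₁ · (r₁/r₂)³ = 1.20×10⁻⁵ · (0.625/0.120)³.
(r₁/r₂)³ = (5.208)³ = 141.3.
B₂ ≈ 0.001695 T.

B ≈ 0.00170 T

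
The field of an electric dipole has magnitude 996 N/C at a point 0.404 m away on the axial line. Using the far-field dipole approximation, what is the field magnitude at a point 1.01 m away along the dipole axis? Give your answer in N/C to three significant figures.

E ≈ 63.7 N/C

Dipole fields scale as 1/r³ in the far field; the geometry is the same at both points.
E₂ = E₁ · (r₁/r₂)³ = 996 · (0.404/1.01)³.
(r₁/r₂)³ = (0.4)³ = 0.064.
E₂ ≈ 63.74 N/C.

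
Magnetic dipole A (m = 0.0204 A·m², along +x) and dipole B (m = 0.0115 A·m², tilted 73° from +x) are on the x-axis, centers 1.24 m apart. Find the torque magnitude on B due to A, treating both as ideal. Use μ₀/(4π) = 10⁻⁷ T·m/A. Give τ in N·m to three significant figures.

τ ≈ 2.35×10⁻¹¹ N·m

Dipole B is on the axis of dipole A, so B₁ there is axial: B₁ = (μ₀/4π)·2m₁/r³ along +x.
B₁ = 2(10⁻⁷)(0.0204)/(1.24)³ = 2.140×10⁻⁹ T.
τ = m₂ B₁ sinθ.
τ = (0.0115)(2.140×10⁻⁹)·sin73° = 2.353×10⁻¹¹ N·m.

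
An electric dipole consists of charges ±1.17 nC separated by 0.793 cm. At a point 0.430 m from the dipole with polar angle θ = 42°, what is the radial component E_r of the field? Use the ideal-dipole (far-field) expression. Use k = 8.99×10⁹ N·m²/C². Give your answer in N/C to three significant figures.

Dipole moment p = qd = (1.17×10⁻⁹ C)(0.00793 m) = 9.278×10⁻¹² C·m.
For a dipole, E_r = (2kp cosθ)/r³.
kp/r³ = (8.99×10⁹)(9.278×10⁻¹²)/(0.430)³ = 1.049 N/C.
E_r = 2·1.049·cos42° = 1.559 N/C.

E_r ≈ 1.56 N/C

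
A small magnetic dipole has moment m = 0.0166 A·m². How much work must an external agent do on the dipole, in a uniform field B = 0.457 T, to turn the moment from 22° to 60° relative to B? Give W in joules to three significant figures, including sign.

W_ext = ΔU = −mB cosθ₂ + mB cosθ₁ = mB(cosθ₁ − cosθ₂).
W = (0.0166)(0.457)·(cos22° − cos60°) = (0.007586)·(+0.4272) = 0.003241 J.

W ≈ 0.00324 J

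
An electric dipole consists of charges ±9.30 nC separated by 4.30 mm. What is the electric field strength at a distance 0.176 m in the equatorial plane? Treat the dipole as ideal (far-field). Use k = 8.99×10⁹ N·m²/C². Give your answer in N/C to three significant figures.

E ≈ 65.9 N/C

Dipole moment p = qd = (9.30×10⁻⁹ C)(0.00430 m) = 3.999×10⁻¹¹ C·m.
On the perpendicular bisector E = kp/r³ (half the axial value at the same distance).
E = (8.99×10⁹)(3.999×10⁻¹¹) / (0.176)³ = 65.94 N/C.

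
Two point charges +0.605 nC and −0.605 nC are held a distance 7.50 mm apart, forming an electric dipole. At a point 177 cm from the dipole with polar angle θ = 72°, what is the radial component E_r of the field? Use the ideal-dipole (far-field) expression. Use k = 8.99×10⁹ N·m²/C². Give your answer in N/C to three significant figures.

Dipole moment p = qd = (6.05×10⁻¹⁰ C)(0.00750 m) = 4.538×10⁻¹² C·m.
For a dipole, E_r = (2kp cosθ)/r³.
kp/r³ = (8.99×10⁹)(4.538×10⁻¹²)/(1.77)³ = 0.007357 N/C.
E_r = 2·0.007357·cos72° = 0.004547 N/C.

E_r ≈ 0.00455 N/C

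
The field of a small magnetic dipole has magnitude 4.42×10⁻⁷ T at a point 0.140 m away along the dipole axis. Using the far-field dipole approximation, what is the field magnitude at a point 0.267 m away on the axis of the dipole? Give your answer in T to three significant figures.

Dipole fields scale as 1/r³ in the far field; the geometry is the same at both points.
B₂ = B₁ · (r₁/r₂)³ = 4.42×10⁻⁷ · (0.140/0.267)³.
(r₁/r₂)³ = (0.5243)³ = 0.1442.
B₂ ≈ 6.372×10⁻⁸ T.

B ≈ 6.37×10⁻⁸ T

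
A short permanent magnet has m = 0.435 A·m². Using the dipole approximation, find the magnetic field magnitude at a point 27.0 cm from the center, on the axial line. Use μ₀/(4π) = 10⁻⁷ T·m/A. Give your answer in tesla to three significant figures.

On axis B = (μ₀/4π)·2m/r³.
B = 2·(10⁻⁷)·(0.435) / (0.270)³ = 4.420×10⁻⁶ T.

B ≈ 4.42×10⁻⁶ T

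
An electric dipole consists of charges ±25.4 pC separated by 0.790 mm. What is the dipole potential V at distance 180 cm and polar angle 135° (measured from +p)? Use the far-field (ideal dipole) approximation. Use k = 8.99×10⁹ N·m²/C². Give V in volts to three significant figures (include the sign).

Dipole moment p = qd = (2.54×10⁻¹¹ C)(7.90×10⁻⁴ m) = 2.007×10⁻¹⁴ C·m.
The dipole potential is V = kp cosθ / r².
V = (8.99×10⁹)(2.007×10⁻¹⁴)·cos135° / (1.80)² = -3.938×10⁻⁵ V.

V ≈ -3.94×10⁻⁵ V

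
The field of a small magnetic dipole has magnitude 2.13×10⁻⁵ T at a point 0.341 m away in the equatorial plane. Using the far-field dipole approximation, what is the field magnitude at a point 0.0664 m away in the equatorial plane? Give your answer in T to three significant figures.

B ≈ 0.00288 T

Dipole fields scale as 1/r³ in the far field; the geometry is the same at both points.
B₂ = B₁ · (r₁/r₂)³ = 2.13×10⁻⁵ · (0.341/0.0664)³.
(r₁/r₂)³ = (5.136)³ = 135.4.
B₂ ≈ 0.002885 T.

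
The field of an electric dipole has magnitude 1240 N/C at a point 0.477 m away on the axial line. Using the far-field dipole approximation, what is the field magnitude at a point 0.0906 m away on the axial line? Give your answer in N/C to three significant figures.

E ≈ 1.81×10⁵ N/C

Dipole fields scale as 1/r³ in the far field; the geometry is the same at both points.
E₂ = E₁ · (r₁/r₂)³ = 1240 · (0.477/0.0906)³.
(r₁/r₂)³ = (5.265)³ = 145.9.
E₂ ≈ 1.810×10⁵ N/C.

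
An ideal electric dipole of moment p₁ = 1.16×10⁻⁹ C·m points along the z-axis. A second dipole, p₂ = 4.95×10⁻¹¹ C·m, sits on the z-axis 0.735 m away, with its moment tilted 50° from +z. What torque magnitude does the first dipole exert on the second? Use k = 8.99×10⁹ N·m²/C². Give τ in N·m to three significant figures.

τ ≈ 1.99×10⁻⁹ N·m

The second dipole sits on the axis of the first, so the field there is axial: E₁ = 2kp₁/r³ along +z.
E₁ = 2(8.99×10⁹)(1.16×10⁻⁹)/(0.735)³ = 52.53 N/C.
Torque on the second dipole: τ = p₂ E₁ sinθ.
τ = (4.95×10⁻¹¹)(52.53)·sin50° = 1.992×10⁻⁹ N·m.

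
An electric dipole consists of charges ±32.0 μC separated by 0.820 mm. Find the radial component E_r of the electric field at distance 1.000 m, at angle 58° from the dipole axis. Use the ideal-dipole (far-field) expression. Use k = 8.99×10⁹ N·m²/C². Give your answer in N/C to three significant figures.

E_r ≈ 250 N/C

Dipole moment p = qd = (3.20×10⁻⁵ C)(8.20×10⁻⁴ m) = 2.624×10⁻⁸ C·m.
For a dipole, E_r = (2kp cosθ)/r³.
kp/r³ = (8.99×10⁹)(2.624×10⁻⁸)/(1.00)³ = 235.9 N/C.
E_r = 2·235.9·cos58° = 250.0 N/C.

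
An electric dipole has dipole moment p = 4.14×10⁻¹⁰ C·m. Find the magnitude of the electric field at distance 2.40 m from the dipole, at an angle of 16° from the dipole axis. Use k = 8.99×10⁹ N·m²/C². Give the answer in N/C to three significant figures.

At angle θ the dipole field magnitude is E = (kp/r³)·√(1 + 3cos²θ).
kp/r³ = (8.99×10⁹)(4.14×10⁻¹⁰) / (2.40)³ = 0.2692 N/C.
√(1 + 3cos²16°) = √(1 + 3·0.9240) = √3.7721 ≈ 1.9422.
E ≈ 0.2692 × 1.942 = 0.5229 N/C.

E ≈ 0.523 N/C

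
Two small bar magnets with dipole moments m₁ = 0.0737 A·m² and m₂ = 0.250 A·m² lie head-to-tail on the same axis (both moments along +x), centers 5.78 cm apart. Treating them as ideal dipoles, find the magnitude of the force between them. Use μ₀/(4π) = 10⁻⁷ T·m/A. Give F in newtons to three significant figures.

F ≈ 9.90×10⁻⁴ N

On-axis B of dipole 1: B = (μ₀/4π)·2m₁/r³. Force on dipole 2: F = m₂·dB/dr.
dB/dr = −(μ₀/4π)·6m₁/r⁴, so |F| = (μ₀/4π)·6m₁m₂/r⁴.
F = 6(10⁻⁷)(0.0737)(0.250)/(0.0578)⁴ = 9.905×10⁻⁴ N.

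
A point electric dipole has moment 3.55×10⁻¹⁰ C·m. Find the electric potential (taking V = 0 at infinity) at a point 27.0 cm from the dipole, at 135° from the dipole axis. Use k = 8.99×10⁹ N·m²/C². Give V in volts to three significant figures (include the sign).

The dipole potential is V = kp cosθ / r².
V = (8.99×10⁹)(3.55×10⁻¹⁰)·cos135° / (0.270)² = -30.96 V.

V ≈ -31.0 V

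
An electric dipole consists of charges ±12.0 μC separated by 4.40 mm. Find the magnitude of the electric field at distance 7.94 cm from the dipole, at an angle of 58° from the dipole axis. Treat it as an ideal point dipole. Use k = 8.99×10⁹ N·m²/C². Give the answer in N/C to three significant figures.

E ≈ 1.29×10⁶ N/C

Dipole moment p = qd = (1.20×10⁻⁵ C)(0.00440 m) = 5.28×10⁻⁸ C·m.
At angle θ the dipole field magnitude is E = (kp/r³)·√(1 + 3cos²θ).
kp/r³ = (8.99×10⁹)(5.28×10⁻⁸) / (0.0794)³ = 9.483×10⁵ N/C.
√(1 + 3cos²58°) = √(1 + 3·0.2808) = √1.8424 ≈ 1.3574.
E ≈ 9.483×10⁵ × 1.357 = 1.287×10⁶ N/C.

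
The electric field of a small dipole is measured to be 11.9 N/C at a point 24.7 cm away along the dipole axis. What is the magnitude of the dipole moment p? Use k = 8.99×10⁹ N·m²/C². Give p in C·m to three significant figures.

On axis E = 2kp/r³, so p = Er³/(2k).
p = (11.9)·(0.247)³ / (2·8.99×10⁹) = 9.974×10⁻¹² C·m.

p ≈ 9.97×10⁻¹² C·m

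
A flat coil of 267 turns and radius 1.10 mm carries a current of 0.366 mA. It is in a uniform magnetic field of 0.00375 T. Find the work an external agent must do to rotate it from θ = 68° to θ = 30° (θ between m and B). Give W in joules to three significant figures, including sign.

m = NIA = NIπa² = 267·(3.66×10⁻⁴)·π·(0.00110)² = 3.715×10⁻⁷ A·m².
W_ext = ΔU = −mB cosθ₂ + mB cosθ₁ = mB(cosθ₁ − cosθ₂).
W = (3.715×10⁻⁷)(0.00375)·(cos68° − cos30°) = (1.393×10⁻⁹)·(-0.4914) = -6.846×10⁻¹⁰ J.

W ≈ -6.85×10⁻¹⁰ J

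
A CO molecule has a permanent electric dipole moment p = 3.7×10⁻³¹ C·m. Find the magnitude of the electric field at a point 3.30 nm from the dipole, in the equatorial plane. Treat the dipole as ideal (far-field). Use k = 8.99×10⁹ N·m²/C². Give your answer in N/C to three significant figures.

On the perpendicular bisector E = kp/r³ (half the axial value at the same distance).
E = (8.99×10⁹)(3.70×10⁻³¹) / (3.30×10⁻⁹)³ = 9.256×10⁴ N/C.

E ≈ 9.26×10⁴ N/C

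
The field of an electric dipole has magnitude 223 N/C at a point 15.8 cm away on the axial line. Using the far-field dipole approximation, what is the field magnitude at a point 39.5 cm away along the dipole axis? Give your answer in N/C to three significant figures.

Dipole fields scale as 1/r³ in the far field; the geometry is the same at both points.
E₂ = E₁ · (r₁/r₂)³ = 223 · (15.8/39.5)³.
(r₁/r₂)³ = (0.4)³ = 0.064.
E₂ ≈ 14.27 N/C.

E ≈ 14.3 N/C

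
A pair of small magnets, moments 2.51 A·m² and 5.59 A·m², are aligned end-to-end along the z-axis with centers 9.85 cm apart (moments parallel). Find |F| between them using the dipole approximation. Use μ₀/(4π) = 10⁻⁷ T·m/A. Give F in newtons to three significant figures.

F ≈ 0.0894 N

On-axis B of dipole 1: B = (μ₀/4π)·2m₁/r³. Force on dipole 2: F = m₂·dB/dr.
dB/dr = −(μ₀/4π)·6m₁/r⁴, so |F| = (μ₀/4π)·6m₁m₂/r⁴.
F = 6(10⁻⁷)(2.51)(5.59)/(0.0985)⁴ = 0.08943 N.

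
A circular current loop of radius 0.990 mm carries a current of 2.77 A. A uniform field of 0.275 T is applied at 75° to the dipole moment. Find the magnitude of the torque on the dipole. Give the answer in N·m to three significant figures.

τ ≈ 2.27×10⁻⁶ N·m

Magnetic moment m = IA = Iπa² = (2.77)·π·(9.90×10⁻⁴)² = 8.529×10⁻⁶ A·m².
Torque on a magnetic dipole: τ = mB sinθ.
τ = (8.529×10⁻⁶)(0.275)·sin75° = 2.266×10⁻⁶ N·m.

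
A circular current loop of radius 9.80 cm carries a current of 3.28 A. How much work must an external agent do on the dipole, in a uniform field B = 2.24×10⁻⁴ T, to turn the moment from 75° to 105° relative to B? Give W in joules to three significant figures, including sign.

W ≈ 1.15×10⁻⁵ J

Magnetic moment m = IA = Iπa² = (3.28)·π·(0.0980)² = 0.09896 A·m².
W_ext = ΔU = −mB cosθ₂ + mB cosθ₁ = mB(cosθ₁ − cosθ₂).
W = (0.09896)(2.24×10⁻⁴)·(cos75° − cos105°) = (2.217×10⁻⁵)·(+0.5176) = 1.147×10⁻⁵ J.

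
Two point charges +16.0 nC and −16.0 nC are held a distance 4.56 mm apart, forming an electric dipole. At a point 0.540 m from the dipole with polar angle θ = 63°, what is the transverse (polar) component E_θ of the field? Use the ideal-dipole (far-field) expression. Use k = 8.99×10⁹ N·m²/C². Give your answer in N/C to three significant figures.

E_θ ≈ 3.71 N/C

Dipole moment p = qd = (1.60×10⁻⁸ C)(0.00456 m) = 7.296×10⁻¹¹ C·m.
For a dipole, E_θ = (kp sinθ)/r³.
kp/r³ = (8.99×10⁹)(7.296×10⁻¹¹)/(0.540)³ = 4.165 N/C.
E_θ = 4.165·sin63° = 3.711 N/C.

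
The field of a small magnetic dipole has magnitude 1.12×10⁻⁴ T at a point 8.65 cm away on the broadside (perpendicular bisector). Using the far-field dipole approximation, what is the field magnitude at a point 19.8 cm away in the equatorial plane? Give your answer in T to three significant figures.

Dipole fields scale as 1/r³ in the far field; the geometry is the same at both points.
B₂ = B₁ · (r₁/r₂)³ = 1.12×10⁻⁴ · (8.65/19.8)³.
(r₁/r₂)³ = (0.4369)³ = 0.08338.
B₂ ≈ 9.338×10⁻⁶ T.

B ≈ 9.34×10⁻⁶ T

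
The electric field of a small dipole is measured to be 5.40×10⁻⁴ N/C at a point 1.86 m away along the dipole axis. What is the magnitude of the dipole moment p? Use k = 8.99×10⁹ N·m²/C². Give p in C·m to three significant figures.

p ≈ 1.93×10⁻¹³ C·m

On axis E = 2kp/r³, so p = Er³/(2k).
p = (5.40×10⁻⁴)·(1.86)³ / (2·8.99×10⁹) = 1.933×10⁻¹³ C·m.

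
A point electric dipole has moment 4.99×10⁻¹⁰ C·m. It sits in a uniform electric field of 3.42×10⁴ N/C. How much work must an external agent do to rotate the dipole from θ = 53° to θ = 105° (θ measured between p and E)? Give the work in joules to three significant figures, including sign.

W ≈ 1.47×10⁻⁵ J

W_ext = ΔU = U(θ₂) − U(θ₁) = −pE cosθ₂ − (−pE cosθ₁) = pE(cosθ₁ − cosθ₂).
W = (4.99×10⁻¹⁰)(3.42×10⁴)·(cos53° − cos105°) = (1.707×10⁻⁵)·(+0.8606) = 1.469×10⁻⁵ J.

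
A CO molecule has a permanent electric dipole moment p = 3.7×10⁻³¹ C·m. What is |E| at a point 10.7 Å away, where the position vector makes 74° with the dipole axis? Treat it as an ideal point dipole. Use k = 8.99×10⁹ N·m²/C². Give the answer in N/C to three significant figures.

E ≈ 3.01×10⁶ N/C

At angle θ the dipole field magnitude is E = (kp/r³)·√(1 + 3cos²θ).
kp/r³ = (8.99×10⁹)(3.70×10⁻³¹) / (1.07×10⁻⁹)³ = 2.715×10⁶ N/C.
√(1 + 3cos²74°) = √(1 + 3·0.0760) = √1.2279 ≈ 1.1081.
E ≈ 2.715×10⁶ × 1.108 = 3.009×10⁶ N/C.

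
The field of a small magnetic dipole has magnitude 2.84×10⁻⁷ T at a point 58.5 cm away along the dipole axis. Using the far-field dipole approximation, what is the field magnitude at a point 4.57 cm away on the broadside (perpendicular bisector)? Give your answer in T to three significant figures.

B ≈ 2.98×10⁻⁴ T

Dipole fields scale as 1/r³ in the far field.
The axial field is twice the equatorial field at the same r, so the geometry factor is 1/2.
B₂ = B₁ · (1/2) · (r₁/r₂)³ = 2.84×10⁻⁷ · 0.5 · (58.5/4.57)³.
(r₁/r₂)³ = (12.8)³ = 2098.
B₂ ≈ 2.979×10⁻⁴ T.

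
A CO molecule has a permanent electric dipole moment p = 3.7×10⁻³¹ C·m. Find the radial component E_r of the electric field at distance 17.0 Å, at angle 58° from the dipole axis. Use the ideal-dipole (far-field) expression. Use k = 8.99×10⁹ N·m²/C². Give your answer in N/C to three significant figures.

For a dipole, E_r = (2kp cosθ)/r³.
kp/r³ = (8.99×10⁹)(3.70×10⁻³¹)/(1.70×10⁻⁹)³ = 6.770×10⁵ N/C.
E_r = 2·6.770×10⁵·cos58° = 7.176×10⁵ N/C.

E_r ≈ 7.18×10⁵ N/C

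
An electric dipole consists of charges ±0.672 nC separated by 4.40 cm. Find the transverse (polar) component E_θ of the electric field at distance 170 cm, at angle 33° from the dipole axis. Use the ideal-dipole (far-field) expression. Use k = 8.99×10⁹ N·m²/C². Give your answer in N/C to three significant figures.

Dipole moment p = qd = (6.72×10⁻¹⁰ C)(0.0440 m) = 2.957×10⁻¹¹ C·m.
For a dipole, E_θ = (kp sinθ)/r³.
kp/r³ = (8.99×10⁹)(2.957×10⁻¹¹)/(1.70)³ = 0.05411 N/C.
E_θ = 0.05411·sin33° = 0.02947 N/C.

E_θ ≈ 0.0295 N/C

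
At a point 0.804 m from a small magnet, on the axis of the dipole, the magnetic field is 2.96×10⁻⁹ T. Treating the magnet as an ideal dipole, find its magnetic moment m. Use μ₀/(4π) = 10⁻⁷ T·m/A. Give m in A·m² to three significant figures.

m ≈ 0.00769 A·m²

On axis B = (μ₀/4π)·2m/r³, so m = Br³·4π/(μ₀·2).
m = (2.96×10⁻⁹)·(0.804)³ / (2·10⁻⁷) = 0.007692 A·m².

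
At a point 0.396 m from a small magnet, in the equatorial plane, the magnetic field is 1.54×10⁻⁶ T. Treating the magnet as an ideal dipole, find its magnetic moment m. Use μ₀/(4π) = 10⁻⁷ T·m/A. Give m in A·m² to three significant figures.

In the equatorial plane B = (μ₀/4π)·m/r³, so m = Br³·4π/(μ₀).
m = (1.54×10⁻⁶)·(0.396)³ / (10⁻⁷) = 0.9563 A·m².

m ≈ 0.956 A·m²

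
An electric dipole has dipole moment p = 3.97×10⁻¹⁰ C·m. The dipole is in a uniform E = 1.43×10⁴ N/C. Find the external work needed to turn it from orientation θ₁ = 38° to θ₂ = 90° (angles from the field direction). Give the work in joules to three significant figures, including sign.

W_ext = ΔU = U(θ₂) − U(θ₁) = −pE cosθ₂ − (−pE cosθ₁) = pE(cosθ₁ − cosθ₂).
W = (3.97×10⁻¹⁰)(1.43×10⁴)·(cos38° − cos90°) = (5.677×10⁻⁶)·(+0.7880) = 4.474×10⁻⁶ J.

W ≈ 4.47×10⁻⁶ J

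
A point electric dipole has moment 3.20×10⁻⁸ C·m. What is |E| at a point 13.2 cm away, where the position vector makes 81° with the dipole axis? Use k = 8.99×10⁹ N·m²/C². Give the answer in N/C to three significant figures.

At angle θ the dipole field magnitude is E = (kp/r³)·√(1 + 3cos²θ).
kp/r³ = (8.99×10⁹)(3.20×10⁻⁸) / (0.132)³ = 1.251×10⁵ N/C.
√(1 + 3cos²81°) = √(1 + 3·0.0245) = √1.0734 ≈ 1.0361.
E ≈ 1.251×10⁵ × 1.036 = 1.296×10⁵ N/C.

E ≈ 1.30×10⁵ N/C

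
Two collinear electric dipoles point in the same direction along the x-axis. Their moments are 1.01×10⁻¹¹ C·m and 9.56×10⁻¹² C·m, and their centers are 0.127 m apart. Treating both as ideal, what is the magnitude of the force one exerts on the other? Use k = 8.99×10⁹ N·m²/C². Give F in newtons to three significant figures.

F ≈ 2.00×10⁻⁸ N

On-axis field of dipole 1 at distance r: E = 2kp₁/r³. Force on dipole 2 is F = p₂·dE/dr (gradient along axis).
dE/dr = −6kp₁/r⁴, so |F| = 6kp₁p₂/r⁴ (attractive for aligned moments).
F = 6(8.99×10⁹)(1.01×10⁻¹¹)(9.56×10⁻¹²)/(0.127)⁴ = 2.002×10⁻⁸ N.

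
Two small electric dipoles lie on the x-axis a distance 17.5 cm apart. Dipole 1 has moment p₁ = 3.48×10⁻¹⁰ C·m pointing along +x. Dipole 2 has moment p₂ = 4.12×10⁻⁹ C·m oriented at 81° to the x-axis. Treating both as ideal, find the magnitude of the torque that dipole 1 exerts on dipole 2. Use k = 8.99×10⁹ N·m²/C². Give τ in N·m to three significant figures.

The second dipole sits on the axis of the first, so the field there is axial: E₁ = 2kp₁/r³ along +x.
E₁ = 2(8.99×10⁹)(3.48×10⁻¹⁰)/(0.175)³ = 1167 N/C.
Torque on the second dipole: τ = p₂ E₁ sinθ.
τ = (4.12×10⁻⁹)(1167)·sin81° = 4.751×10⁻⁶ N·m.

τ ≈ 4.75×10⁻⁶ N·m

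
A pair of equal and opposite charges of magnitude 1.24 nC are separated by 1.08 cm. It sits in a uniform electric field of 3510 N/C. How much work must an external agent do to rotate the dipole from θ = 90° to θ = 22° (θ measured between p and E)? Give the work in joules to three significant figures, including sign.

W ≈ -4.36×10⁻⁸ J

Dipole moment p = qd = (1.24×10⁻⁹ C)(0.0108 m) = 1.339×10⁻¹¹ C·m.
W_ext = ΔU = U(θ₂) − U(θ₁) = −pE cosθ₂ − (−pE cosθ₁) = pE(cosθ₁ − cosθ₂).
W = (1.339×10⁻¹¹)(3510)·(cos90° − cos22°) = (4.700×10⁻⁸)·(-0.9272) = -4.358×10⁻⁸ J.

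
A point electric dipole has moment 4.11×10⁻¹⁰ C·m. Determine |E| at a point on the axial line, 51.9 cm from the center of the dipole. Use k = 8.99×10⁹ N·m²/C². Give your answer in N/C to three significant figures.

E ≈ 52.9 N/C

On the dipole axis E = 2kp/r³.
E = 2·(8.99×10⁹)(4.11×10⁻¹⁰) / (0.519)³ = 52.86 N/C.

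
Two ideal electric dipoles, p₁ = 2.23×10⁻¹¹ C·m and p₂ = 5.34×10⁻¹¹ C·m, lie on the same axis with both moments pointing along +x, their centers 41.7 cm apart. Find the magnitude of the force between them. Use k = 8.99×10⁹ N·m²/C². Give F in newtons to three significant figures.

On-axis field of dipole 1 at distance r: E = 2kp₁/r³. Force on dipole 2 is F = p₂·dE/dr (gradient along axis).
dE/dr = −6kp₁/r⁴, so |F| = 6kp₁p₂/r⁴ (attractive for aligned moments).
F = 6(8.99×10⁹)(2.23×10⁻¹¹)(5.34×10⁻¹¹)/(0.417)⁴ = 2.124×10⁻⁹ N.

F ≈ 2.12×10⁻⁹ N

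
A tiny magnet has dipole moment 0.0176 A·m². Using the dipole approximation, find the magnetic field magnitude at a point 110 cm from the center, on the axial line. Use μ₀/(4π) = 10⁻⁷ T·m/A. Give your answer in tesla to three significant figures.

B ≈ 2.64×10⁻⁹ T

On axis B = (μ₀/4π)·2m/r³.
B = 2·(10⁻⁷)·(0.0176) / (1.10)³ = 2.645×10⁻⁹ T.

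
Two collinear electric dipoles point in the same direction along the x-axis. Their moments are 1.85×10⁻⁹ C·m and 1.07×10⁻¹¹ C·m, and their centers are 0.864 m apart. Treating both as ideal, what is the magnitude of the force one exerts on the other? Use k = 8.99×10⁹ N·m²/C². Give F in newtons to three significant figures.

On-axis field of dipole 1 at distance r: E = 2kp₁/r³. Force on dipole 2 is F = p₂·dE/dr (gradient along axis).
dE/dr = −6kp₁/r⁴, so |F| = 6kp₁p₂/r⁴ (attractive for aligned moments).
F = 6(8.99×10⁹)(1.85×10⁻⁹)(1.07×10⁻¹¹)/(0.864)⁴ = 1.916×10⁻⁹ N.

F ≈ 1.92×10⁻⁹ N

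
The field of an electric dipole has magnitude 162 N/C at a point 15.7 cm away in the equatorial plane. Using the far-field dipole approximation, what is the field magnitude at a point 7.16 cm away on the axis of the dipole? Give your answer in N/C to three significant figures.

E ≈ 3420 N/C

Dipole fields scale as 1/r³ in the far field.
The axial field is twice the equatorial field at the same r, so the geometry factor is 2/1.
E₂ = E₁ · (2/1) · (r₁/r₂)³ = 162 · 2 · (15.7/7.16)³.
(r₁/r₂)³ = (2.193)³ = 10.54.
E₂ ≈ 3416 N/C.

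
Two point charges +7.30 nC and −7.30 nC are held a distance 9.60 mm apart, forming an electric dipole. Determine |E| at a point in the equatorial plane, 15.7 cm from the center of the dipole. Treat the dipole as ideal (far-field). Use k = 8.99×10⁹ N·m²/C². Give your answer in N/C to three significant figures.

Dipole moment p = qd = (7.30×10⁻⁹ C)(0.00960 m) = 7.008×10⁻¹¹ C·m.
In the equatorial plane E = kp/r³.
E = (8.99×10⁹)(7.008×10⁻¹¹) / (0.157)³ = 162.8 N/C.

E ≈ 163 N/C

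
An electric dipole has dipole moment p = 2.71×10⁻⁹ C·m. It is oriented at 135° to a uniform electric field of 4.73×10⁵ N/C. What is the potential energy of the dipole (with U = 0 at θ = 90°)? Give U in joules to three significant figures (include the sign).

U = −p·E = −pE cosθ.
U = −(2.71×10⁻⁹)(4.73×10⁵)·cos135° = 9.064×10⁻⁴ J.

U ≈ 9.06×10⁻⁴ J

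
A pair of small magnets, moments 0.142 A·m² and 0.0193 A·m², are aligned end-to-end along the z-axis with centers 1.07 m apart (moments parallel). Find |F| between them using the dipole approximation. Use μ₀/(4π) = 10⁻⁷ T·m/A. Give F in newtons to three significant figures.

F ≈ 1.25×10⁻⁹ N

On-axis B of dipole 1: B = (μ₀/4π)·2m₁/r³. Force on dipole 2: F = m₂·dB/dr.
dB/dr = −(μ₀/4π)·6m₁/r⁴, so |F| = (μ₀/4π)·6m₁m₂/r⁴.
F = 6(10⁻⁷)(0.142)(0.0193)/(1.07)⁴ = 1.254×10⁻⁹ N.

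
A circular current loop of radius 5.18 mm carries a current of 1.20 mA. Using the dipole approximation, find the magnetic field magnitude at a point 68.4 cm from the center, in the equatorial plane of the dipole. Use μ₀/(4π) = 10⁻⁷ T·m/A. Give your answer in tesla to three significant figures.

Magnetic moment m = IA = Iπa² = (0.00120)·π·(0.00518)² = 1.012×10⁻⁷ A·m².
In the equatorial plane B = (μ₀/4π)·m/r³ (half the axial value).
B = (10⁻⁷)·(1.012×10⁻⁷) / (0.684)³ = 3.162×10⁻¹⁴ T.

B ≈ 3.16×10⁻¹⁴ T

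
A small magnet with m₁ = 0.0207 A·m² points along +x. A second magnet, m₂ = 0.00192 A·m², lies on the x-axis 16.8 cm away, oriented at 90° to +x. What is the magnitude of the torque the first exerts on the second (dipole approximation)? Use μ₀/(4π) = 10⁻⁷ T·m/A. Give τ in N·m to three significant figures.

τ ≈ 1.68×10⁻⁹ N·m

Dipole B is on the axis of dipole A, so B₁ there is axial: B₁ = (μ₀/4π)·2m₁/r³ along +x.
B₁ = 2(10⁻⁷)(0.0207)/(0.168)³ = 8.731×10⁻⁷ T.
τ = m₂ B₁ sinθ.
τ = (0.00192)(8.731×10⁻⁷)·sin90° = 1.676×10⁻⁹ N·m.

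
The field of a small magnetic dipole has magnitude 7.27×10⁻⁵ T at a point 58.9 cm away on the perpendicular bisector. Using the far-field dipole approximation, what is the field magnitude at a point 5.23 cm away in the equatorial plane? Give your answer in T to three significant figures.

Dipole fields scale as 1/r³ in the far field; the geometry is the same at both points.
B₂ = B₁ · (r₁/r₂)³ = 7.27×10⁻⁵ · (58.9/5.23)³.
(r₁/r₂)³ = (11.26)³ = 1428.
B₂ ≈ 0.1038 T.

B ≈ 0.104 T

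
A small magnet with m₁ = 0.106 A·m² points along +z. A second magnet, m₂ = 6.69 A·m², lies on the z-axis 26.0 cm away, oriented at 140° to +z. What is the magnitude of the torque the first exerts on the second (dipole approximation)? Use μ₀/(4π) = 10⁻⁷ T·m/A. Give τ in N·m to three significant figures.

τ ≈ 5.19×10⁻⁶ N·m

Dipole B is on the axis of dipole A, so B₁ there is axial: B₁ = (μ₀/4π)·2m₁/r³ along +z.
B₁ = 2(10⁻⁷)(0.106)/(0.260)³ = 1.206×10⁻⁶ T.
τ = m₂ B₁ sinθ.
τ = (6.69)(1.206×10⁻⁶)·sin140° = 5.187×10⁻⁶ N·m.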